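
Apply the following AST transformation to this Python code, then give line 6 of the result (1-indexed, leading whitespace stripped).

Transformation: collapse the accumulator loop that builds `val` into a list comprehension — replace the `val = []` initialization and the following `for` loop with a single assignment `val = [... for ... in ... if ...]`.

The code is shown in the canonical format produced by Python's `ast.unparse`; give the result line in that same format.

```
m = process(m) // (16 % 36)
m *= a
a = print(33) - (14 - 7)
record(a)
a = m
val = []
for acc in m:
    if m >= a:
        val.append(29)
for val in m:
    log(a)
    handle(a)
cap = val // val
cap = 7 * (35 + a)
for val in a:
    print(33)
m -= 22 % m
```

val = [29 for acc in m if m >= a]

Transformed code:
m = process(m) // (16 % 36)
m *= a
a = print(33) - (14 - 7)
record(a)
a = m
val = [29 for acc in m if m >= a]
for val in m:
    log(a)
    handle(a)
cap = val // val
cap = 7 * (35 + a)
for val in a:
    print(33)
m -= 22 % m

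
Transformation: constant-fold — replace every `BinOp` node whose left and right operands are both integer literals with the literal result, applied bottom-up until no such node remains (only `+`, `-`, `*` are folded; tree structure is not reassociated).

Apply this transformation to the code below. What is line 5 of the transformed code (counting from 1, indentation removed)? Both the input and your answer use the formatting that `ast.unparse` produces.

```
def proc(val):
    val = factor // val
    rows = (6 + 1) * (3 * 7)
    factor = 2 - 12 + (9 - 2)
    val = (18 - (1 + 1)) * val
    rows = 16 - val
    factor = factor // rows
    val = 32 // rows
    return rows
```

val = 16 * val

Transformed code:
def proc(val):
    val = factor // val
    rows = 147
    factor = -3
    val = 16 * val
    rows = 16 - val
    factor = factor // rows
    val = 32 // rows
    return rows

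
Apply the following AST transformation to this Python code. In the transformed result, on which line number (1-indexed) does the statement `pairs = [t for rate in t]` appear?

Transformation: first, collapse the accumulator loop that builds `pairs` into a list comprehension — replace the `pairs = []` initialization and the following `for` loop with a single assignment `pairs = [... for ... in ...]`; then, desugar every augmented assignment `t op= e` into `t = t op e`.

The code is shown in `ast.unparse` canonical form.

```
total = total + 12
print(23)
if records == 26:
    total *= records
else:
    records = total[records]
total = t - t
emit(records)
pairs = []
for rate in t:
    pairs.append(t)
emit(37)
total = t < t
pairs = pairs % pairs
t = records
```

9

Transformed code:
total = total + 12
print(23)
if records == 26:
    total = total * records
else:
    records = total[records]
total = t - t
emit(records)
pairs = [t for rate in t]
emit(37)
total = t < t
pairs = pairs % pairs
t = records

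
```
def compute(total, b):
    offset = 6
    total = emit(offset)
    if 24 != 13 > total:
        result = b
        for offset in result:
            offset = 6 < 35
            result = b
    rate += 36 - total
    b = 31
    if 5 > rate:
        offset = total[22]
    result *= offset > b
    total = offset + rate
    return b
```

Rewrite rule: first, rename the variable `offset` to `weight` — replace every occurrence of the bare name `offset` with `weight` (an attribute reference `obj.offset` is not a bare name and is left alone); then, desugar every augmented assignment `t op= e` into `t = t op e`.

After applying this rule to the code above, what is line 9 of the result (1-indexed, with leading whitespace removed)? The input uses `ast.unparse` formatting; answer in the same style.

Transformed code:
def compute(total, b):
    weight = 6
    total = emit(weight)
    if 24 != 13 > total:
        result = b
        for weight in result:
            weight = 6 < 35
            result = b
    rate = rate + (36 - total)
    b = 31
    if 5 > rate:
        weight = total[22]
    result = result * (weight > b)
    total = weight + rate
    return b

rate = rate + (36 - total)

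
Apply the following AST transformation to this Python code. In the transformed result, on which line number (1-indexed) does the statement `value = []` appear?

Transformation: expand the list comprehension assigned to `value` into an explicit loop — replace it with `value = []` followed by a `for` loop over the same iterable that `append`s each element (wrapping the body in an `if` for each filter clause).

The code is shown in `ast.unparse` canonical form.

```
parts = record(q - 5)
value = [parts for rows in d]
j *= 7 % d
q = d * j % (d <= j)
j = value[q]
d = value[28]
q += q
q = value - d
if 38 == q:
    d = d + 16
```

2

Transformed code:
parts = record(q - 5)
value = []
for rows in d:
    value.append(parts)
j *= 7 % d
q = d * j % (d <= j)
j = value[q]
d = value[28]
q += q
q = value - d
if 38 == q:
    d = d + 16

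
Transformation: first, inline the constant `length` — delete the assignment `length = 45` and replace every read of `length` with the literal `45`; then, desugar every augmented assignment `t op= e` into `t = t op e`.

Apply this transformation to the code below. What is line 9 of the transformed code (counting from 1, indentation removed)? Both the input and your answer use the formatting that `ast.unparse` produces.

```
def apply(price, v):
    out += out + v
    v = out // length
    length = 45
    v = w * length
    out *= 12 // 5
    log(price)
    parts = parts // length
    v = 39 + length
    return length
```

Transformed code:
def apply(price, v):
    out = out + (out + v)
    v = out // 45
    v = w * 45
    out = out * (12 // 5)
    log(price)
    parts = parts // 45
    v = 39 + 45
    return 45

return 45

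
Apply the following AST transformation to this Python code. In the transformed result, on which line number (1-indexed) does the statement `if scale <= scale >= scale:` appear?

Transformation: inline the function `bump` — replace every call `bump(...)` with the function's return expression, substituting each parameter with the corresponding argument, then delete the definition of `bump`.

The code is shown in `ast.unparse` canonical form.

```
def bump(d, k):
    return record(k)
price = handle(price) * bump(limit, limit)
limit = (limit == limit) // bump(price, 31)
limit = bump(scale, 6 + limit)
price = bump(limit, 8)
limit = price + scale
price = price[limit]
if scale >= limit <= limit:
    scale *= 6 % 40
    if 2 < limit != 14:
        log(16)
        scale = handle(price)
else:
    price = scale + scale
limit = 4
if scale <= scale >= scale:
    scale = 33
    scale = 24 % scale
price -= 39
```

15

Transformed code:
price = handle(price) * record(limit)
limit = (limit == limit) // record(31)
limit = record(6 + limit)
price = record(8)
limit = price + scale
price = price[limit]
if scale >= limit <= limit:
    scale *= 6 % 40
    if 2 < limit != 14:
        log(16)
        scale = handle(price)
else:
    price = scale + scale
limit = 4
if scale <= scale >= scale:
    scale = 33
    scale = 24 % scale
price -= 39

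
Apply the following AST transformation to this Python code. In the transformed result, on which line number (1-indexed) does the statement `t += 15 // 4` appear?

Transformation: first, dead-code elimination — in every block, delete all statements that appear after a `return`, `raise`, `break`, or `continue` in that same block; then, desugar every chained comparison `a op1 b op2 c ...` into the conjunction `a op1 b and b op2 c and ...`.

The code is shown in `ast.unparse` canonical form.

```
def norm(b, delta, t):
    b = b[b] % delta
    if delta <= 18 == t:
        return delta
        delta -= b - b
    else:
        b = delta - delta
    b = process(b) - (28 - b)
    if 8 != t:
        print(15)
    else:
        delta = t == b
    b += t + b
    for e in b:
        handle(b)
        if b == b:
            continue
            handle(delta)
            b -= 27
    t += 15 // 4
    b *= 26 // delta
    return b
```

17

Transformed code:
def norm(b, delta, t):
    b = b[b] % delta
    if delta <= 18 and 18 == t:
        return delta
    else:
        b = delta - delta
    b = process(b) - (28 - b)
    if 8 != t:
        print(15)
    else:
        delta = t == b
    b += t + b
    for e in b:
        handle(b)
        if b == b:
            continue
    t += 15 // 4
    b *= 26 // delta
    return b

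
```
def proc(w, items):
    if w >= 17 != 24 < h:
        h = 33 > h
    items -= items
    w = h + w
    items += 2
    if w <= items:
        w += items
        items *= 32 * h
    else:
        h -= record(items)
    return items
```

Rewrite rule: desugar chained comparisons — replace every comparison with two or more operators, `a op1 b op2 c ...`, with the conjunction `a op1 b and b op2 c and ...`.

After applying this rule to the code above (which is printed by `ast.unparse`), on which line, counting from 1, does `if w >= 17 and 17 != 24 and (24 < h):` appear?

Transformed code:
def proc(w, items):
    if w >= 17 and 17 != 24 and (24 < h):
        h = 33 > h
    items -= items
    w = h + w
    items += 2
    if w <= items:
        w += items
        items *= 32 * h
    else:
        h -= record(items)
    return items

2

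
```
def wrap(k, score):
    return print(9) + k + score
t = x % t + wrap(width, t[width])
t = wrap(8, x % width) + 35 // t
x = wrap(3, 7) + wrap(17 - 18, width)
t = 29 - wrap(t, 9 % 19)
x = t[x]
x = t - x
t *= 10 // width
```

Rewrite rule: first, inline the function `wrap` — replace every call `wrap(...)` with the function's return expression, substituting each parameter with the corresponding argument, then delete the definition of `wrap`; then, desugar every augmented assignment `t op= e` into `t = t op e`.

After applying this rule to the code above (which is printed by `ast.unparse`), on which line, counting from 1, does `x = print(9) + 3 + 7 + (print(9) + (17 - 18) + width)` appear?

Transformed code:
t = x % t + (print(9) + width + t[width])
t = print(9) + 8 + x % width + 35 // t
x = print(9) + 3 + 7 + (print(9) + (17 - 18) + width)
t = 29 - (print(9) + t + 9 % 19)
x = t[x]
x = t - x
t = t * (10 // width)

3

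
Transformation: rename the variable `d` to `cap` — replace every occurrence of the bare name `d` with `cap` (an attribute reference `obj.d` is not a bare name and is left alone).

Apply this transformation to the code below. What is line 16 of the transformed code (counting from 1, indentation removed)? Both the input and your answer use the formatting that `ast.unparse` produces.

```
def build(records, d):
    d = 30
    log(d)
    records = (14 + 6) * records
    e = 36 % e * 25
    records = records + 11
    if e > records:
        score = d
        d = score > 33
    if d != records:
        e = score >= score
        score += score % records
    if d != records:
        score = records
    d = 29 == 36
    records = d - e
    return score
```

records = cap - e

Transformed code:
def build(records, cap):
    cap = 30
    log(cap)
    records = (14 + 6) * records
    e = 36 % e * 25
    records = records + 11
    if e > records:
        score = cap
        cap = score > 33
    if cap != records:
        e = score >= score
        score += score % records
    if cap != records:
        score = records
    cap = 29 == 36
    records = cap - e
    return score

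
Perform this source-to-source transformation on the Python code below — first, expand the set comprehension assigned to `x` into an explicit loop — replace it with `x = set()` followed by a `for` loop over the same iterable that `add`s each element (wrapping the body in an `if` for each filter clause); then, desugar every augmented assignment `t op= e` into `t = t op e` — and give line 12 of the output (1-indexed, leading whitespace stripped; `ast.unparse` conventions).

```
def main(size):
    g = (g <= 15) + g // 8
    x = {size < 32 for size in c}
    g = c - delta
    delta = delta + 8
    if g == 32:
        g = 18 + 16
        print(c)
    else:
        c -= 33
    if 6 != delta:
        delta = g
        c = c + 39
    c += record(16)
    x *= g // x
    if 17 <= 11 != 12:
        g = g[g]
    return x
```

c = c - 33

Transformed code:
def main(size):
    g = (g <= 15) + g // 8
    x = set()
    for size in c:
        x.add(size < 32)
    g = c - delta
    delta = delta + 8
    if g == 32:
        g = 18 + 16
        print(c)
    else:
        c = c - 33
    if 6 != delta:
        delta = g
        c = c + 39
    c = c + record(16)
    x = x * (g // x)
    if 17 <= 11 != 12:
        g = g[g]
    return x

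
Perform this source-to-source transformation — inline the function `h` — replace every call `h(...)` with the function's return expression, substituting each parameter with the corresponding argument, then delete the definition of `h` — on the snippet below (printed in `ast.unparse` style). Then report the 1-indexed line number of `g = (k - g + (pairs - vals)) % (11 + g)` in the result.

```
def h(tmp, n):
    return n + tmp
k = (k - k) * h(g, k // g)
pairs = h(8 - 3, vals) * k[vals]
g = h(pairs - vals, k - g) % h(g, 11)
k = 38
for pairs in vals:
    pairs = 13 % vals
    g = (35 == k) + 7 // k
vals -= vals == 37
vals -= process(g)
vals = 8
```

Transformed code:
k = (k - k) * (k // g + g)
pairs = (vals + (8 - 3)) * k[vals]
g = (k - g + (pairs - vals)) % (11 + g)
k = 38
for pairs in vals:
    pairs = 13 % vals
    g = (35 == k) + 7 // k
vals -= vals == 37
vals -= process(g)
vals = 8

3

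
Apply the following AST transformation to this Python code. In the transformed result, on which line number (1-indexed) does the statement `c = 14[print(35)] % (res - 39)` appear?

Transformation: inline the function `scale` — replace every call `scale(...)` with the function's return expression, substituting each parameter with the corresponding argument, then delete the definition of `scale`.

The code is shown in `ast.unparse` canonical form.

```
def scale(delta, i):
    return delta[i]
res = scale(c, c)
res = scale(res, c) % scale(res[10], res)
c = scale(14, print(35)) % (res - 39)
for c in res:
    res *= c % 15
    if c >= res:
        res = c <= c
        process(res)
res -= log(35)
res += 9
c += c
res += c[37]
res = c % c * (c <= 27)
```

Transformed code:
res = c[c]
res = res[c] % res[10][res]
c = 14[print(35)] % (res - 39)
for c in res:
    res *= c % 15
    if c >= res:
        res = c <= c
        process(res)
res -= log(35)
res += 9
c += c
res += c[37]
res = c % c * (c <= 27)

3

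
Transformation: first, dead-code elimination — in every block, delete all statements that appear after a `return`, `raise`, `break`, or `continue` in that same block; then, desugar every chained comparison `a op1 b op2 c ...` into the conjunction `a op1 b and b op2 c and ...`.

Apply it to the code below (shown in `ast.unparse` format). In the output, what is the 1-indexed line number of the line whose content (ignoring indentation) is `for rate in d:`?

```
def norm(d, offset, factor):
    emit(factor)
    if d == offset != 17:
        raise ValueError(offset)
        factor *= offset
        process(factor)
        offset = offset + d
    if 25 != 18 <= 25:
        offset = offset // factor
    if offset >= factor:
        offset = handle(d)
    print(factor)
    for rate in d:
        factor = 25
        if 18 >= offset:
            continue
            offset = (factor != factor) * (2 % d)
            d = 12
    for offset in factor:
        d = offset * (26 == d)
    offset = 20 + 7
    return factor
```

10

Transformed code:
def norm(d, offset, factor):
    emit(factor)
    if d == offset and offset != 17:
        raise ValueError(offset)
    if 25 != 18 and 18 <= 25:
        offset = offset // factor
    if offset >= factor:
        offset = handle(d)
    print(factor)
    for rate in d:
        factor = 25
        if 18 >= offset:
            continue
    for offset in factor:
        d = offset * (26 == d)
    offset = 20 + 7
    return factor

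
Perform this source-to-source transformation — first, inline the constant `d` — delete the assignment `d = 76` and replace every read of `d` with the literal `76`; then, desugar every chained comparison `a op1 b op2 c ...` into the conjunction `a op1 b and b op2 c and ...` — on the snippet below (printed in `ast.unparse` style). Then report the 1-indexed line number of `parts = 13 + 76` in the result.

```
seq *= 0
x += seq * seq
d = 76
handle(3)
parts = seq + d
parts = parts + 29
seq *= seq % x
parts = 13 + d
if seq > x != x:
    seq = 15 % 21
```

Transformed code:
seq *= 0
x += seq * seq
handle(3)
parts = seq + 76
parts = parts + 29
seq *= seq % x
parts = 13 + 76
if seq > x and x != x:
    seq = 15 % 21

7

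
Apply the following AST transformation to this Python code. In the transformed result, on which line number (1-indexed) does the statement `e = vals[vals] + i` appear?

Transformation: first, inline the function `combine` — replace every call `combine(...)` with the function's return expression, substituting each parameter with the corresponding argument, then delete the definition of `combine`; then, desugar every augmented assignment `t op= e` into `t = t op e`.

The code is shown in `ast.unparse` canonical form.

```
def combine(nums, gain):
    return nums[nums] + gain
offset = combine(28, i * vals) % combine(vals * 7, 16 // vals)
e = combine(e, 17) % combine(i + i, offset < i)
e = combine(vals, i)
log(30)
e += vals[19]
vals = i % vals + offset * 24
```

3

Transformed code:
offset = (28[28] + i * vals) % ((vals * 7)[vals * 7] + 16 // vals)
e = (e[e] + 17) % ((i + i)[i + i] + (offset < i))
e = vals[vals] + i
log(30)
e = e + vals[19]
vals = i % vals + offset * 24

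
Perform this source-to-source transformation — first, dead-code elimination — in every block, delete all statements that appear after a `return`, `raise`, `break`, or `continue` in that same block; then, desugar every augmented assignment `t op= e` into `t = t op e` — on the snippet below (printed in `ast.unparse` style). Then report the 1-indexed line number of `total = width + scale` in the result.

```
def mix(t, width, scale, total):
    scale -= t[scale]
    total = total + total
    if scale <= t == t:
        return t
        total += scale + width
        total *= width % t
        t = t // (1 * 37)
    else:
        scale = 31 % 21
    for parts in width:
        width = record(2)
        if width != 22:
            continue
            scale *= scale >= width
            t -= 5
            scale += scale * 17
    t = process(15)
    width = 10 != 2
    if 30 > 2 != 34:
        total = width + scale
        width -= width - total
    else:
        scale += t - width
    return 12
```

Transformed code:
def mix(t, width, scale, total):
    scale = scale - t[scale]
    total = total + total
    if scale <= t == t:
        return t
    else:
        scale = 31 % 21
    for parts in width:
        width = record(2)
        if width != 22:
            continue
    t = process(15)
    width = 10 != 2
    if 30 > 2 != 34:
        total = width + scale
        width = width - (width - total)
    else:
        scale = scale + (t - width)
    return 12

15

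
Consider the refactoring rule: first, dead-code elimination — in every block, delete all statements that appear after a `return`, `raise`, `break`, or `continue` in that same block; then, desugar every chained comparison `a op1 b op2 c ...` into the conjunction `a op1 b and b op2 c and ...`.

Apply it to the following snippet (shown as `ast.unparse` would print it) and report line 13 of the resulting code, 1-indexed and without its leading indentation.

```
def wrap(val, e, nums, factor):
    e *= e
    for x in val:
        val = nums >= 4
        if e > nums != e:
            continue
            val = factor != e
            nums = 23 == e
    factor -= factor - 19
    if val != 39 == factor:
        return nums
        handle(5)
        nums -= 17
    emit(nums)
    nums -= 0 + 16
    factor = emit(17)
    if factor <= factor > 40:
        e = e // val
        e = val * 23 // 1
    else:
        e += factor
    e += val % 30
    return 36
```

if factor <= factor and factor > 40:

Transformed code:
def wrap(val, e, nums, factor):
    e *= e
    for x in val:
        val = nums >= 4
        if e > nums and nums != e:
            continue
    factor -= factor - 19
    if val != 39 and 39 == factor:
        return nums
    emit(nums)
    nums -= 0 + 16
    factor = emit(17)
    if factor <= factor and factor > 40:
        e = e // val
        e = val * 23 // 1
    else:
        e += factor
    e += val % 30
    return 36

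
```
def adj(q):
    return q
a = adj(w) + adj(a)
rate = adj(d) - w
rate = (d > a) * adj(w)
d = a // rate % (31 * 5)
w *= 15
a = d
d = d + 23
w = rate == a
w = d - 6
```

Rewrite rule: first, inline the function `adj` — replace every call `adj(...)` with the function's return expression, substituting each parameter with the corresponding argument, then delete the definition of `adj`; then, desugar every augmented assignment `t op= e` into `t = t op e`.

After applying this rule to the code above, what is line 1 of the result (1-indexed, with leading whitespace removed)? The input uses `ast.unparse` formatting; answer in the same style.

Transformed code:
a = w + a
rate = d - w
rate = (d > a) * w
d = a // rate % (31 * 5)
w = w * 15
a = d
d = d + 23
w = rate == a
w = d - 6

a = w + a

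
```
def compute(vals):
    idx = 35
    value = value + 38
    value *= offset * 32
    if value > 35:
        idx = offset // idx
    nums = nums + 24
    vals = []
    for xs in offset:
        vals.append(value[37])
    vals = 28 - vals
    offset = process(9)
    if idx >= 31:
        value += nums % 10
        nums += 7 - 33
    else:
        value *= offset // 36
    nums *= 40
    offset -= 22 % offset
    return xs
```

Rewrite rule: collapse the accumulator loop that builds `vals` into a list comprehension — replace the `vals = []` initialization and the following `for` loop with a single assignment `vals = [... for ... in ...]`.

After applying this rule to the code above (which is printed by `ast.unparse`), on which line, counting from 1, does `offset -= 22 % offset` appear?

Transformed code:
def compute(vals):
    idx = 35
    value = value + 38
    value *= offset * 32
    if value > 35:
        idx = offset // idx
    nums = nums + 24
    vals = [value[37] for xs in offset]
    vals = 28 - vals
    offset = process(9)
    if idx >= 31:
        value += nums % 10
        nums += 7 - 33
    else:
        value *= offset // 36
    nums *= 40
    offset -= 22 % offset
    return xs

17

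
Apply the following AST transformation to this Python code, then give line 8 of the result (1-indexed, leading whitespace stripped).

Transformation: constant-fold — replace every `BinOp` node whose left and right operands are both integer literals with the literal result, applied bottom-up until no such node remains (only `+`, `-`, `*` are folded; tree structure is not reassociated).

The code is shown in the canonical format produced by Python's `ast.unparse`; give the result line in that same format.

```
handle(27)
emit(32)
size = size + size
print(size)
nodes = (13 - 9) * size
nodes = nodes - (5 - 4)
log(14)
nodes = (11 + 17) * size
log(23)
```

nodes = 28 * size

Transformed code:
handle(27)
emit(32)
size = size + size
print(size)
nodes = 4 * size
nodes = nodes - 1
log(14)
nodes = 28 * size
log(23)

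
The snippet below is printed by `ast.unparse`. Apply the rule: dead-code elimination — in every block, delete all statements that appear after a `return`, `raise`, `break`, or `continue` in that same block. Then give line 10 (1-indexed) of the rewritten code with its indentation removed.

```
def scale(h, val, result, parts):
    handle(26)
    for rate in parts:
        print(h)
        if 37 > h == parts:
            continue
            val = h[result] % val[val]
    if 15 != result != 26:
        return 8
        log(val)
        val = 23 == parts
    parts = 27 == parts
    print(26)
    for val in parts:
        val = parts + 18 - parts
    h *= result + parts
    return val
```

Transformed code:
def scale(h, val, result, parts):
    handle(26)
    for rate in parts:
        print(h)
        if 37 > h == parts:
            continue
    if 15 != result != 26:
        return 8
    parts = 27 == parts
    print(26)
    for val in parts:
        val = parts + 18 - parts
    h *= result + parts
    return val

print(26)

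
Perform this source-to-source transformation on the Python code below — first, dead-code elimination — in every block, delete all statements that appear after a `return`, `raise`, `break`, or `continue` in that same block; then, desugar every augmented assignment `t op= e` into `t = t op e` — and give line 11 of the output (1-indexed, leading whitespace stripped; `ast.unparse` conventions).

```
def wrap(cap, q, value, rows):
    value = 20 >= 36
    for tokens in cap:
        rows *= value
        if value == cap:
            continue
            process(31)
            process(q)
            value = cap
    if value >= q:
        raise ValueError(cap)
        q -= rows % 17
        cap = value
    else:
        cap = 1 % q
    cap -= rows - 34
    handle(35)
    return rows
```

cap = cap - (rows - 34)

Transformed code:
def wrap(cap, q, value, rows):
    value = 20 >= 36
    for tokens in cap:
        rows = rows * value
        if value == cap:
            continue
    if value >= q:
        raise ValueError(cap)
    else:
        cap = 1 % q
    cap = cap - (rows - 34)
    handle(35)
    return rows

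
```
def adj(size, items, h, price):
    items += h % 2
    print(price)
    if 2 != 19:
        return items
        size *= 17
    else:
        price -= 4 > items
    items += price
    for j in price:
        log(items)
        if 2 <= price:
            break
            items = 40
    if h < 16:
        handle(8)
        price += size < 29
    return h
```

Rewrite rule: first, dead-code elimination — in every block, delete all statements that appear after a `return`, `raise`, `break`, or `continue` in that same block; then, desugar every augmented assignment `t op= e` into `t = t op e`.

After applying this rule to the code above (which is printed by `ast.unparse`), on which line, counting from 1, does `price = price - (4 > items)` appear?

Transformed code:
def adj(size, items, h, price):
    items = items + h % 2
    print(price)
    if 2 != 19:
        return items
    else:
        price = price - (4 > items)
    items = items + price
    for j in price:
        log(items)
        if 2 <= price:
            break
    if h < 16:
        handle(8)
        price = price + (size < 29)
    return h

7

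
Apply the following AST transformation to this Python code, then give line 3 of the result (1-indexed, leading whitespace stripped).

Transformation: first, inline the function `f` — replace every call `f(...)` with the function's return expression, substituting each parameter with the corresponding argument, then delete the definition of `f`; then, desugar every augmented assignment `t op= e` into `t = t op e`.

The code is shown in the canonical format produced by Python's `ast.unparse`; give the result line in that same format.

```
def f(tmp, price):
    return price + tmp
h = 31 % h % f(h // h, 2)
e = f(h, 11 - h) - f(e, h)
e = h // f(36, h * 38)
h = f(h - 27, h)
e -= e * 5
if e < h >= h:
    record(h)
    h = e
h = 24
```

e = h // (h * 38 + 36)

Transformed code:
h = 31 % h % (2 + h // h)
e = 11 - h + h - (h + e)
e = h // (h * 38 + 36)
h = h + (h - 27)
e = e - e * 5
if e < h >= h:
    record(h)
    h = e
h = 24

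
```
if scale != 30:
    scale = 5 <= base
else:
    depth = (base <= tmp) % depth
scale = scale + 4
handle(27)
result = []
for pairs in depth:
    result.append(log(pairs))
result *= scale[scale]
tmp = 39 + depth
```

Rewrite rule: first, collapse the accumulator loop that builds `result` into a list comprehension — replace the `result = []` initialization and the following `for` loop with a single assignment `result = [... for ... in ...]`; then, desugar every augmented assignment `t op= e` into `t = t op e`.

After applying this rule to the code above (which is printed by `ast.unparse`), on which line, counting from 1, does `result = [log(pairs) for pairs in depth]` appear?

7

Transformed code:
if scale != 30:
    scale = 5 <= base
else:
    depth = (base <= tmp) % depth
scale = scale + 4
handle(27)
result = [log(pairs) for pairs in depth]
result = result * scale[scale]
tmp = 39 + depth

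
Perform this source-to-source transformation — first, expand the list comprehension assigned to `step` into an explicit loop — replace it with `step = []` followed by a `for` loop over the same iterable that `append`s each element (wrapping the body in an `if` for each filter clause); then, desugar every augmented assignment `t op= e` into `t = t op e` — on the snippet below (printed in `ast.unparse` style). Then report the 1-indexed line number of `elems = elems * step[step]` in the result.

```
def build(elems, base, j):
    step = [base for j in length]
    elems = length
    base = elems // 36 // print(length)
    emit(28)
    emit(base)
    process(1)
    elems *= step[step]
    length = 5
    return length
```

10

Transformed code:
def build(elems, base, j):
    step = []
    for j in length:
        step.append(base)
    elems = length
    base = elems // 36 // print(length)
    emit(28)
    emit(base)
    process(1)
    elems = elems * step[step]
    length = 5
    return length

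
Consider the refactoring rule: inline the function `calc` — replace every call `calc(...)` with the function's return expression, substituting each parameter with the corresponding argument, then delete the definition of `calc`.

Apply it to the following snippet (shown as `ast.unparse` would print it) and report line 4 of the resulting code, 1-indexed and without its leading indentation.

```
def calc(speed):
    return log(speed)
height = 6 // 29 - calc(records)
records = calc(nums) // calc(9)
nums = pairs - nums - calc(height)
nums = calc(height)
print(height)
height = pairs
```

Transformed code:
height = 6 // 29 - log(records)
records = log(nums) // log(9)
nums = pairs - nums - log(height)
nums = log(height)
print(height)
height = pairs

nums = log(height)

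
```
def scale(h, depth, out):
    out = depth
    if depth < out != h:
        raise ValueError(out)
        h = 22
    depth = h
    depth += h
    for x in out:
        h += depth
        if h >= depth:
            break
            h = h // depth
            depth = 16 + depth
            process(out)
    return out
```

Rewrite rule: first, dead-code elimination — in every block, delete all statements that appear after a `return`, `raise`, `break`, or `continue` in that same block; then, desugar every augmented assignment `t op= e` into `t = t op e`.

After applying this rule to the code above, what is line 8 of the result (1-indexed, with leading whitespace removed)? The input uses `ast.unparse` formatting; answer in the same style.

Transformed code:
def scale(h, depth, out):
    out = depth
    if depth < out != h:
        raise ValueError(out)
    depth = h
    depth = depth + h
    for x in out:
        h = h + depth
        if h >= depth:
            break
    return out

h = h + depth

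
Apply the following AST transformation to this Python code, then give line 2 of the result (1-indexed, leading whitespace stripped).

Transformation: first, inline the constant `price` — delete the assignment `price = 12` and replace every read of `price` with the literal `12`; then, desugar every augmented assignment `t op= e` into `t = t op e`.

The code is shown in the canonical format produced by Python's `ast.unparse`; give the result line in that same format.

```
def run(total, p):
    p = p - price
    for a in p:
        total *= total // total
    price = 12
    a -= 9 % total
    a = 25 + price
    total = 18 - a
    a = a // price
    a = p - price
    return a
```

p = p - 12

Transformed code:
def run(total, p):
    p = p - 12
    for a in p:
        total = total * (total // total)
    a = a - 9 % total
    a = 25 + 12
    total = 18 - a
    a = a // 12
    a = p - 12
    return a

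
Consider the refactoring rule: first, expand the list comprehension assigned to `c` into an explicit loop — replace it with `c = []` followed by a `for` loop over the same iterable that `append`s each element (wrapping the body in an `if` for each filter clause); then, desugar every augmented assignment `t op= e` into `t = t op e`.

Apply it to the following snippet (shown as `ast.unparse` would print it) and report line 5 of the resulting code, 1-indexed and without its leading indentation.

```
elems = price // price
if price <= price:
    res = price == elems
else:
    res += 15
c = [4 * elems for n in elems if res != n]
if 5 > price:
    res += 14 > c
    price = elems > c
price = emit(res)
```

Transformed code:
elems = price // price
if price <= price:
    res = price == elems
else:
    res = res + 15
c = []
for n in elems:
    if res != n:
        c.append(4 * elems)
if 5 > price:
    res = res + (14 > c)
    price = elems > c
price = emit(res)

res = res + 15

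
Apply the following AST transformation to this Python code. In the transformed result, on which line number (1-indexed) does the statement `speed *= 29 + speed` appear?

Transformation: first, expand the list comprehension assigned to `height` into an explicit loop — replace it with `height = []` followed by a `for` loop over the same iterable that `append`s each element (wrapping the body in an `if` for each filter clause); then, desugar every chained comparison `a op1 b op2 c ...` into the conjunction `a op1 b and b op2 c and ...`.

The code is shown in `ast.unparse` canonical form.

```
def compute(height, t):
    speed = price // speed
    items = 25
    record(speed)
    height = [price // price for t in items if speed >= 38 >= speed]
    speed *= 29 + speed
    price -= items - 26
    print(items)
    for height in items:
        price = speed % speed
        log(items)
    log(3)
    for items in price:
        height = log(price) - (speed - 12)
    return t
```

9

Transformed code:
def compute(height, t):
    speed = price // speed
    items = 25
    record(speed)
    height = []
    for t in items:
        if speed >= 38 and 38 >= speed:
            height.append(price // price)
    speed *= 29 + speed
    price -= items - 26
    print(items)
    for height in items:
        price = speed % speed
        log(items)
    log(3)
    for items in price:
        height = log(price) - (speed - 12)
    return t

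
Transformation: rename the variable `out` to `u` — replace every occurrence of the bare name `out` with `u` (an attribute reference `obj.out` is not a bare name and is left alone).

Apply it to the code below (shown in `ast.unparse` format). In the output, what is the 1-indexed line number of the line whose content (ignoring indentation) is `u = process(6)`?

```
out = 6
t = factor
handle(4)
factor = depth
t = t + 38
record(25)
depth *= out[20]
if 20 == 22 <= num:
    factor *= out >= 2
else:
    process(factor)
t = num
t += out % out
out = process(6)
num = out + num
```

Transformed code:
u = 6
t = factor
handle(4)
factor = depth
t = t + 38
record(25)
depth *= u[20]
if 20 == 22 <= num:
    factor *= u >= 2
else:
    process(factor)
t = num
t += u % u
u = process(6)
num = u + num

14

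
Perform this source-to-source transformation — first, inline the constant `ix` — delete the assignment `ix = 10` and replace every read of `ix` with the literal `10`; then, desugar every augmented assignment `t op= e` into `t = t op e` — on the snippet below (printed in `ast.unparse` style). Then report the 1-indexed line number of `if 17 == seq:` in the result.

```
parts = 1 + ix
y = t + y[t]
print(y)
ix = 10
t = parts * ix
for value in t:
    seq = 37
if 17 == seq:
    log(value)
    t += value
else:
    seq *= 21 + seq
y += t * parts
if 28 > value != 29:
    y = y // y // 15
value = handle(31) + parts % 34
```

Transformed code:
parts = 1 + 10
y = t + y[t]
print(y)
t = parts * 10
for value in t:
    seq = 37
if 17 == seq:
    log(value)
    t = t + value
else:
    seq = seq * (21 + seq)
y = y + t * parts
if 28 > value != 29:
    y = y // y // 15
value = handle(31) + parts % 34

7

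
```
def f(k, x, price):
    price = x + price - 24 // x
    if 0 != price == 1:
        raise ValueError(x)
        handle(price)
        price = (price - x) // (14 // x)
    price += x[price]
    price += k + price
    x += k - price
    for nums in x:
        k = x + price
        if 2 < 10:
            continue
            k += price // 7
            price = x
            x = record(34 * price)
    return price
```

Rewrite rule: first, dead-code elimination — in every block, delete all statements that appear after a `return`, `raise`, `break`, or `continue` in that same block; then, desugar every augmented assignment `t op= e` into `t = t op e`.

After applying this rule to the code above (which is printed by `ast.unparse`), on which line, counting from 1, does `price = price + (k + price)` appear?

Transformed code:
def f(k, x, price):
    price = x + price - 24 // x
    if 0 != price == 1:
        raise ValueError(x)
    price = price + x[price]
    price = price + (k + price)
    x = x + (k - price)
    for nums in x:
        k = x + price
        if 2 < 10:
            continue
    return price

6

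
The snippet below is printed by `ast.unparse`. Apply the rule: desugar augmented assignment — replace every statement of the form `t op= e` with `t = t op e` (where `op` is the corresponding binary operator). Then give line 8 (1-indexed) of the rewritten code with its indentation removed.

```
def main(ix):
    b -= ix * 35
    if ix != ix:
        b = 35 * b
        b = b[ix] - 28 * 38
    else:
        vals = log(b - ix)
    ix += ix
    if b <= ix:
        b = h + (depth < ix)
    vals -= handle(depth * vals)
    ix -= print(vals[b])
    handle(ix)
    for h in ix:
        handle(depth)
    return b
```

ix = ix + ix

Transformed code:
def main(ix):
    b = b - ix * 35
    if ix != ix:
        b = 35 * b
        b = b[ix] - 28 * 38
    else:
        vals = log(b - ix)
    ix = ix + ix
    if b <= ix:
        b = h + (depth < ix)
    vals = vals - handle(depth * vals)
    ix = ix - print(vals[b])
    handle(ix)
    for h in ix:
        handle(depth)
    return b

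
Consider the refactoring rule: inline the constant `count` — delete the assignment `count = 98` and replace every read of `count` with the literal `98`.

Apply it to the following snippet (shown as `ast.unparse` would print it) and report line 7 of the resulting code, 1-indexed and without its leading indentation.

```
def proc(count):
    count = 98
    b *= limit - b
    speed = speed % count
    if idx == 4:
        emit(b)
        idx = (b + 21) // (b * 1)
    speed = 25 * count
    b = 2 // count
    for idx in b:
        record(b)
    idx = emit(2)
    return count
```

speed = 25 * 98

Transformed code:
def proc(count):
    b *= limit - b
    speed = speed % 98
    if idx == 4:
        emit(b)
        idx = (b + 21) // (b * 1)
    speed = 25 * 98
    b = 2 // 98
    for idx in b:
        record(b)
    idx = emit(2)
    return 98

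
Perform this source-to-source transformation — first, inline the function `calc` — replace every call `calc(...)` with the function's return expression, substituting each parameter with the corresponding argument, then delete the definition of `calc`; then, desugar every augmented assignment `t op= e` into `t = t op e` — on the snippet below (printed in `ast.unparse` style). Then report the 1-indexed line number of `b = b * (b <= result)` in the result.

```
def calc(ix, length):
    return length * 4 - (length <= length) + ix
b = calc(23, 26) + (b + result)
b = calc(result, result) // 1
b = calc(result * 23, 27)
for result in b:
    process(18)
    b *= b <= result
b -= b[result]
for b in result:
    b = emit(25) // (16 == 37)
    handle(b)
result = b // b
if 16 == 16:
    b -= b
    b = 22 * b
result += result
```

6

Transformed code:
b = 26 * 4 - (26 <= 26) + 23 + (b + result)
b = (result * 4 - (result <= result) + result) // 1
b = 27 * 4 - (27 <= 27) + result * 23
for result in b:
    process(18)
    b = b * (b <= result)
b = b - b[result]
for b in result:
    b = emit(25) // (16 == 37)
    handle(b)
result = b // b
if 16 == 16:
    b = b - b
    b = 22 * b
result = result + result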